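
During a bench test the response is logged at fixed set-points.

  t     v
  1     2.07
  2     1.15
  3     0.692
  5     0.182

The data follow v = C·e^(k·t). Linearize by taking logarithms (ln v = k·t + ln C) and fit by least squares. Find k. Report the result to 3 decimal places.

Taking logs, ln v = k·t + ln C, so regress ln v on t.
Σt = 11.0000, Σ(t)² = 39.0000, Σln v = -1.2046, Σt·ln v = -8.6162.
Equations: 39.0000·k + 11.0000·ln C = -8.6162;  11.0000·k + 4·ln C = -1.2046.
Δ = 39.0000·4 − (11.0000)² = 35.0000; k = (-8.6162·4 − 11.0000·-1.2046)/35.0000 = -0.60612, ln C = (39.0000·-1.2046 − 11.0000·-8.6162)/35.0000 = 1.36567.

k = -0.606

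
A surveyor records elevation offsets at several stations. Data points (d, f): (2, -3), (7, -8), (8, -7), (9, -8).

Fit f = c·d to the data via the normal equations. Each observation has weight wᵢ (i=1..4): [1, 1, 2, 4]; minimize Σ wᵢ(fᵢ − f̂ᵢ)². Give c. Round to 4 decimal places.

c = -0.9149

Setting ∂/∂c … = 0 gives: 505·c = -462.
Hence c = -462 / 505 ≈ -0.914851.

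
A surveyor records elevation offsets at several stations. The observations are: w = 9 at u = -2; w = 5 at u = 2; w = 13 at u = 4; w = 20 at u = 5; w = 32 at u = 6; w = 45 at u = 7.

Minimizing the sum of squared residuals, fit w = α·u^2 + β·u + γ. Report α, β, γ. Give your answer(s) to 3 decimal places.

From the data, Σu^2·u^2 = 4610, Σu^2·u = 748, Σu^2 = 134, Σu·u = 134, Σu = 22, Σ1 = 6.
Right-hand side: Σu^2·w = 4121, Σu·w = 651, Σw = 124.
Inverting the 3×3 Gram matrix, [α, β, γ]ᵀ = [6509/6114, -44087/30570, 11099/5095]ᵀ.

α = 1.065, β = -1.442, γ = 2.178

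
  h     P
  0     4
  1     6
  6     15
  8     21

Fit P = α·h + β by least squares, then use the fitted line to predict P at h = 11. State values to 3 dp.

P̂ = 26.324

XᵀX·[α, β]ᵀ = XᵀP reads: 101·α + 15·β = 264;  15·α + 4·β = 46.
det = 101·4 − 15² = 179.
α = (264·4 − 15·46)/179 = 366/179; β = (101·46 − 15·264)/179 = 686/179.
At h = 11: P̂ = (366/179)·(11) + (686/179)·(1) = 4712/179.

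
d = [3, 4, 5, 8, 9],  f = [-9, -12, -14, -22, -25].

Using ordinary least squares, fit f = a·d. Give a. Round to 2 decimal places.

Entries of AᵀA: Σd·d = 195.
For Aᵀf: Σd·f = -546.
AᵀA·[a]ᵀ = Aᵀf becomes [[195]]·[a]ᵀ = [-546]ᵀ.
Hence a = -546 / 195 ≈ -2.8.

a = -2.80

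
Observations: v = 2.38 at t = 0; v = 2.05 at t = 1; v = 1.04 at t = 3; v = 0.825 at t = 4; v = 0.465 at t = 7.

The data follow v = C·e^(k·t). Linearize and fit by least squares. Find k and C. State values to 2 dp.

k = -0.24, C = 2.37

Let Y = ln v. Fitting Y = k·t + ln C by least squares:
Σt = 15.0000, Σ(t)² = 75.0000, Σln v = 0.6661, Σt·ln v = -5.2940.
Normal system: [[75.0000, 15.0000]; [15.0000, 5]]·[k, ln C]ᵀ = [-5.2940, 0.6661]ᵀ.
Solving (det = 150.0000): k = -0.24307, ln C = 0.86244, so C = exp(0.86244) = 2.36893.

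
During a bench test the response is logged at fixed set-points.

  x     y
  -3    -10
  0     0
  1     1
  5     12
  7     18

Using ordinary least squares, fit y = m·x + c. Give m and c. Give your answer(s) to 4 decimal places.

m = 2.7344, c = -1.2688

Forming MᵀM = [[84, 10]; [10, 5]] and Mᵀy = [217, 21]ᵀ gives MᵀM·[m, c]ᵀ = Mᵀy.
Determinant 84·5 − 10² = 320.
m = (217·5 − 10·21)/320 = 175/64; c = (84·21 − 10·217)/320 = -203/160.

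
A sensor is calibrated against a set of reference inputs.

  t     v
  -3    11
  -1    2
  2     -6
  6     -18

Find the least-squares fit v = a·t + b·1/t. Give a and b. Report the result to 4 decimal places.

a = -3.1549, b = 0.6861

Sums needed: Σt·t = 50, Σt·1/t = 4, Σ1/t·1/t = 25/18.
Right-hand side: Σt·v = -155, Σ1/t·v = -35/3.
So MᵀM·[a, b]ᵀ = Mᵀv: [[50, 4]; [4, 25/18]]·[a, b]ᵀ = [-155, -35/3]ᵀ.
Δ = 50·(25/18) − 4² = 481/9.
a = ((-155)·(25/18) − 4·(-35/3))/(481/9) = -3035/962; b = (50·(-35/3) − 4·(-155))/(481/9) = 330/481.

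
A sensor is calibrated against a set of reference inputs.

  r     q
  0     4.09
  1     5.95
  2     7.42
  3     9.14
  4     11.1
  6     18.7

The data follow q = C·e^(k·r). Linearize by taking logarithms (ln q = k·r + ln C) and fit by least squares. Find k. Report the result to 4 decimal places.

k = 0.2419

With ln qᵢ as the transformed response and rᵢ as the regressor:
XᵀX = [[66.0000, 16.0000]; [16.0000, 6]], rhs = [39.6287, 12.7442]ᵀ  (here Σr = 16.0000, Σ(r)² = 66.0000, Σln q = 12.7442, Σr·ln q = 39.6287).
Δ = 66.0000·6 − (16.0000)² = 140.0000; k = (39.6287·6 − 16.0000·12.7442)/140.0000 = 0.24189, ln C = (66.0000·12.7442 − 16.0000·39.6287)/140.0000 = 1.47901.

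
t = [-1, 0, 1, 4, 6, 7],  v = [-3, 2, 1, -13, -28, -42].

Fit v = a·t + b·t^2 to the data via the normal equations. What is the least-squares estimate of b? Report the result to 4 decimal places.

Entries of XᵀX: Σt·t = 103, Σt·t^2 = 623, Σt^2·t^2 = 3955.
Right-hand side: Σt·v = -510, Σt^2·v = -3276.
Normal equations: [[103, 623]; [623, 3955]]·[a, b]ᵀ = [-510, -3276]ᵀ.
Eliminating b: 3955·(row 1) − 623·(row 2) gives 19236·a = 3955·(-510) − 623·(-3276) = 23898, so a = 569/458.
Then b = ((-3276) − 623·(569/458))/3955 = -469/458.

b = -1.0240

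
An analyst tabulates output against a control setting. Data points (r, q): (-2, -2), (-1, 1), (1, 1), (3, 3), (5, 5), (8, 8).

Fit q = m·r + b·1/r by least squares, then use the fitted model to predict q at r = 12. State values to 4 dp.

Compute the Gram sums: Σr·r = 104, Σr·1/r = 6, Σ1/r·1/r = 34801/14400.
Moment sums: Σr·q = 102, Σ1/r·q = 4.
det = 104·(34801/14400) − 6² = 387613/1800.
m = (102·(34801/14400) − 6·4)/(387613/1800) = 1602051/1550452; b = (104·4 − 6·102)/(387613/1800) = -352800/387613.
At r = 12: q̂ = (1602051/1550452)·(12) + (-352800/387613)·(1/12) = 4776753/387613.

q̂ = 12.3235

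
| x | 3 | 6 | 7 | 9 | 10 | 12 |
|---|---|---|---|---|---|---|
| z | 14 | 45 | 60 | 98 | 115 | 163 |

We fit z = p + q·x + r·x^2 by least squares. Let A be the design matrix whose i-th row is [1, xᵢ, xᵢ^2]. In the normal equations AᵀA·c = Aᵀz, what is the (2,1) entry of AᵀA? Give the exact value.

47

Row 2 ↔ basis x, column 1 ↔ basis 1, so (AᵀA)_{2,1} = Σᵢ x = (3)·(1) + (6)·(1) + (7)·(1) + (9)·(1) + (10)·(1) + (12)·(1) = 47.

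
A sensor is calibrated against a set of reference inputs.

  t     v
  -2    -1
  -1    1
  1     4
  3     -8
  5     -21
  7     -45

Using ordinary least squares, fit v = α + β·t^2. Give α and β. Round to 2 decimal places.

α = 2.82, β = -0.98

Entries of MᵀM: Σ1 = 6, Σt^2 = 89, Σt^2·t^2 = 3125.
For Mᵀv: Σv = -70, Σt^2·v = -2801.
Determinant 6·3125 − 89² = 10829.
α = ((-70)·3125 − 89·(-2801))/10829 = 30539/10829; β = (6·(-2801) − 89·(-70))/10829 = -10576/10829.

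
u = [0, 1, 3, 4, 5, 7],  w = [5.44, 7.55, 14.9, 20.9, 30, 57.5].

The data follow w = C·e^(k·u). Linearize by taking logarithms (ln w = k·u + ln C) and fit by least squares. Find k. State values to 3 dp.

k = 0.339

Taking logs, ln w = k·u + ln C, so regress ln w on u.
Σu = 20.0000, Σ(u)² = 100.0000, Σln w = 16.9094, Σu·ln w = 67.6531.
Equations: 100.0000·k + 20.0000·ln C = 67.6531;  20.0000·k + 6·ln C = 16.9094.
Slope k = (n·Σu·ln w − Σu·Σln w)/(n·Σ(u)² − (Σu)²) = (6·67.6531 − 20.0000·16.9094)/200.0000 = 0.33865; ln C = (Σln w − k·Σu)/n = 1.68940.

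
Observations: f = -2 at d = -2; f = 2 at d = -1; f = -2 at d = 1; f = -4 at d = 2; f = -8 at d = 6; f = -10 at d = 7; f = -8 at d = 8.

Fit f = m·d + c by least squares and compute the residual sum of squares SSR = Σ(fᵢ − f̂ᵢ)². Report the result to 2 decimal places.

SSR = 17.67

Sums needed: Σd·d = 159, Σd = 21, Σ1 = 7.
For Mᵀf: Σd·f = -190, Σf = -32.
Determinant 159·7 − 21² = 672.
m = ((-190)·7 − 21·(-32))/672 = -47/48; c = (159·(-32) − 21·(-190))/672 = -183/112.
Residuals: -781/336, 223/84, 103/168, -137/336, -55/112, -127/84, 493/336; SSR = 2969/168.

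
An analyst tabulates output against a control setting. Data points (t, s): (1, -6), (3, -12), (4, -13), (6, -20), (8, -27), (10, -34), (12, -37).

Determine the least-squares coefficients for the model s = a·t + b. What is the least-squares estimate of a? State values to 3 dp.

a = -2.969

Sums needed: Σt·t = 370, Σt = 44, Σ1 = 7.
Right-hand side: Σt·s = -1214, Σs = -149.
Determinant 370·7 − 44² = 654.
a = ((-1214)·7 − 44·(-149))/654 = -971/327; b = (370·(-149) − 44·(-1214))/654 = -857/327.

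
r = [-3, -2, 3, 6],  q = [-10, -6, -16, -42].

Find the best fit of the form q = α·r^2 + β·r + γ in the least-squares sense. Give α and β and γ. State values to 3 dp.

α = -0.859, β = -1.021, γ = -5.020

Forming AᵀA = [[1474, 208, 58]; [208, 58, 4]; [58, 4, 4]] and Aᵀq = [-1770, -258, -74]ᵀ gives AᵀA·[α, β, γ]ᵀ = Aᵀq.
Row-reducing yields α = -1673/1947, β = -1987/1947, γ = -3258/649.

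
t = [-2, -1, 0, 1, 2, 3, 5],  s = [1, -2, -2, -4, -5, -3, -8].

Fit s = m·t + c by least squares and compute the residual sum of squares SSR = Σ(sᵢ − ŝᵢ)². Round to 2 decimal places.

SSR = 8.76

Setting ∂/∂m … = 0 gives: 44·m + 8·c = -63;  8·m + 7·c = -23.
Eliminating c: 7·(row 1) − 8·(row 2) gives 244·m = 7·(-63) − 8·(-23) = -257, so m = -257/244.
Then c = ((-23) − 8·(-257/244))/7 = -127/61.
Residuals: 119/122, -237/244, 5/61, -211/244, -99/122, 547/244, -159/244; SSR = 2137/244.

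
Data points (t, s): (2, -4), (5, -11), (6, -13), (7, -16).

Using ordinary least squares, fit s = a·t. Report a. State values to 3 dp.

Normal-equation sums: Σt·t = 114.
And Σt·s = -253.
Normal equations: [[114]]·[a]ᵀ = [-253]ᵀ.
a = (-253)/114 = -2.2193.

a = -2.219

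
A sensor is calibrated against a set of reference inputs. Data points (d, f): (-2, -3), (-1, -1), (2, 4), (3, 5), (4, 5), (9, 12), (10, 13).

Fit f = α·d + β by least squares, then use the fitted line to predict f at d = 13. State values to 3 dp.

f̂ = 17.225

Compute the Gram sums: Σd·d = 215, Σd = 25, Σ1 = 7.
Moment sums: Σd·f = 288, Σf = 35.
MᵀM·[α, β]ᵀ = Mᵀf becomes [[215, 25]; [25, 7]]·[α, β]ᵀ = [288, 35]ᵀ.
Eliminating β: 7·(row 1) − 25·(row 2) gives 880·α = 7·288 − 25·35 = 1141, so α = 1141/880.
Then β = (35 − 25·(1141/880))/7 = 65/176.
At d = 13: f̂ = (1141/880)·(13) + (65/176)·(1) = 689/40.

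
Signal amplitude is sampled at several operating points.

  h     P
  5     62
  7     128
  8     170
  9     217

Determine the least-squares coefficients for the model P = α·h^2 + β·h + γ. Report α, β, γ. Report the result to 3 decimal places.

The normal equations are: 13683·α + 1709·β + 219·γ = 36279;  1709·α + 219·β + 29·γ = 4519;  219·α + 29·β + 4·γ = 577.
Inverting the 3×3 Gram matrix, [α, β, γ]ᵀ = [125/44, -219/220, -224/55]ᵀ.

α = 2.841, β = -0.995, γ = -4.073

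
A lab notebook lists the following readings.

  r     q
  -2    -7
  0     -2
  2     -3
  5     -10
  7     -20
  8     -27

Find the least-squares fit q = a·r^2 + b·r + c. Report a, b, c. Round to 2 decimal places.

MᵀM·[a, b, c]ᵀ = Mᵀq reads: 7154·a + 980·b + 146·c = -2998;  980·a + 146·b + 20·c = -398;  146·a + 20·b + 6·c = -69.
(Σr^2·r^2 = 7154, Σr^2·r = 980, Σr^2 = 146, Σr·r = 146, Σr = 20, Σ1 = 6, Σr^2·q = -2998, Σr·q = -398, Σq = -69.)
Solving the 3×3 system (Gaussian elimination) gives a = -32641/63492, b = 463/429, c = -383/148.

a = -0.51, b = 1.08, c = -2.59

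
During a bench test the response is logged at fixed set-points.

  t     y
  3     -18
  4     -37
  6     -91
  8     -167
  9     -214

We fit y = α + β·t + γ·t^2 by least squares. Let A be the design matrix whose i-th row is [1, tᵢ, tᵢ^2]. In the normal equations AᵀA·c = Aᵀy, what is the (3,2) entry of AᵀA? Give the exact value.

1548

Row 3 ↔ basis t^2, column 2 ↔ basis t, so (AᵀA)_{3,2} = Σᵢ (t^2)·(t) = (9)·(3) + (16)·(4) + (36)·(6) + (64)·(8) + (81)·(9) = 1548.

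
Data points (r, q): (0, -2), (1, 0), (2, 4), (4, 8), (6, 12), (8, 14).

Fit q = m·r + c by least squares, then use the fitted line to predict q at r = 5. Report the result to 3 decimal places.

q̂ = 9.095

Compute the Gram sums: Σr·r = 121, Σr = 21, Σ1 = 6.
Moment sums: Σr·q = 224, Σq = 36.
MᵀM·[m, c]ᵀ = Mᵀq becomes [[121, 21]; [21, 6]]·[m, c]ᵀ = [224, 36]ᵀ.
Δ = 121·6 − 21² = 285.
m = (224·6 − 21·36)/285 = 196/95; c = (121·36 − 21·224)/285 = -116/95.
At r = 5: q̂ = (196/95)·(5) + (-116/95)·(1) = 864/95.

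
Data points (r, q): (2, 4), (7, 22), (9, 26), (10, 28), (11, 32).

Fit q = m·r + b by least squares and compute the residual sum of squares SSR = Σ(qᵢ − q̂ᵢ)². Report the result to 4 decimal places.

Normal-equation sums: Σr·r = 355, Σr = 39, Σ1 = 5.
Moment sums: Σr·q = 1028, Σq = 112.
So XᵀX·[m, b]ᵀ = Xᵀq: [[355, 39]; [39, 5]]·[m, b]ᵀ = [1028, 112]ᵀ.
Eliminating b: 5·(row 1) − 39·(row 2) gives 254·m = 5·1028 − 39·112 = 772, so m = 386/127.
Then b = (112 − 39·(386/127))/5 = -166/127.
Residuals: -98/127, 258/127, -6/127, -138/127, -16/127; SSR = 752/127.

SSR = 5.9213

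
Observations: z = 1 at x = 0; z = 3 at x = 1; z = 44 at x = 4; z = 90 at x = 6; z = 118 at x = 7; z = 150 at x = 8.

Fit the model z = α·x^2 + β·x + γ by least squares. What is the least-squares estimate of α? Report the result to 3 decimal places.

α = 1.958

From the data, Σx^2·x^2 = 8050, Σx^2·x = 1136, Σx^2 = 166, Σx·x = 166, Σx = 26, Σ1 = 6.
Moment sums: Σx^2·z = 19329, Σx·z = 2745, Σz = 406.
Solving the 3×3 system (Gaussian elimination) gives α = 2111/1078, β = 17153/5390, γ = -74/245.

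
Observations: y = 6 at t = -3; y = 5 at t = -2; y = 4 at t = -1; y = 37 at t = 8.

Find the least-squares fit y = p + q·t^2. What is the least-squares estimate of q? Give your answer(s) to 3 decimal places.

Normal-equation sums: Σ1 = 4, Σt^2 = 78, Σt^2·t^2 = 4194.
Right-hand side: Σy = 52, Σt^2·y = 2446.
AᵀA·[p, q]ᵀ = Aᵀy becomes [[4, 78]; [78, 4194]]·[p, q]ᵀ = [52, 2446]ᵀ.
Determinant 4·4194 − 78² = 10692.
p = (52·4194 − 78·2446)/10692 = 2275/891; q = (4·2446 − 78·52)/10692 = 1432/2673.

q = 0.536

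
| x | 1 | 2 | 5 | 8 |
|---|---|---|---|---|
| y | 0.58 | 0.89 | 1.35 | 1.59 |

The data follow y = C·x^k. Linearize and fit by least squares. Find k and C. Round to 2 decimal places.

Linearized form: ln y = k·ln x + ln C. From the 4 transformed points,
Sums: Σln x = 4.3820, Σ(ln x)² = 7.3948, Σln y = 0.1026, Σln x·ln y = 1.3665.
Normal system: [[7.3948, 4.3820]; [4.3820, 4]]·[k, ln C]ᵀ = [1.3665, 0.1026]ᵀ.
Solving (det = 10.3771): k = 0.48343, ln C = -0.50396, so C = exp(-0.50396) = 0.60413.

k = 0.48, C = 0.60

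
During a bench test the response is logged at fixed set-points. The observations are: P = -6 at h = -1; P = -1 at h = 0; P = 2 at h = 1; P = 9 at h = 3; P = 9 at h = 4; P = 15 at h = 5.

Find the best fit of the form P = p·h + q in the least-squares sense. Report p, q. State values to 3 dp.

p = 3.214, q = -1.762

With design matrix M, MᵀM = [[52, 12]; [12, 6]] and MᵀP = [146, 28]ᵀ.
Eliminating q: 6·(row 1) − 12·(row 2) gives 168·p = 6·146 − 12·28 = 540, so p = 45/14.
Then q = (28 − 12·(45/14))/6 = -37/21.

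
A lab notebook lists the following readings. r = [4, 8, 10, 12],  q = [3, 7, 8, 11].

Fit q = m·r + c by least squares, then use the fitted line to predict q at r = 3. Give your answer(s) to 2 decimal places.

Compute the Gram sums: Σr·r = 324, Σr = 34, Σ1 = 4.
For Xᵀq: Σr·q = 280, Σq = 29.
Determinant 324·4 − 34² = 140.
m = (280·4 − 34·29)/140 = 67/70; c = (324·29 − 34·280)/140 = -31/35.
At r = 3: q̂ = (67/70)·(3) + (-31/35)·(1) = 139/70.

q̂ = 1.99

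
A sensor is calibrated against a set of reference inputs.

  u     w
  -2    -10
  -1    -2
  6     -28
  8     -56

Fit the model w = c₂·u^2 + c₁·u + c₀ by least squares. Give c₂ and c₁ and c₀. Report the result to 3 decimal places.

Forming MᵀM = [[5409, 719, 105]; [719, 105, 11]; [105, 11, 4]] and Mᵀw = [-4634, -594, -96]ᵀ gives MᵀM·[c₂, c₁, c₀]ᵀ = Mᵀw.
Solving the 3×3 system (Gaussian elimination) gives c₂ = -16039/13178, c₁ = 34141/13178, c₀ = 5432/6589.

c₂ = -1.217, c₁ = 2.591, c₀ = 0.824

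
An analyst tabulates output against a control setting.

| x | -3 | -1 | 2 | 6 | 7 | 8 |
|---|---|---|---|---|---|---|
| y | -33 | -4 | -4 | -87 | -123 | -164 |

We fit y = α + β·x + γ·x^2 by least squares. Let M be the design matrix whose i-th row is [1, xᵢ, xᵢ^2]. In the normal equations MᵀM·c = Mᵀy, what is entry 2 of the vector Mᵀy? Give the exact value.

Entry 2 ↔ basis x, so (Mᵀy)_{2} = Σᵢ (x)·yᵢ = (-3)·(-33) + (-1)·(-4) + (2)·(-4) + (6)·(-87) + (7)·(-123) + (8)·(-164) = -2600.

-2600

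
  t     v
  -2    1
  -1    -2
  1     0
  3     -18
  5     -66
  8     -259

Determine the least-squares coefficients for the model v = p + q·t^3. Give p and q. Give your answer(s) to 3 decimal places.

p = -2.498, q = -0.502

Forming AᵀA = [[6, 656]; [656, 278564]] and Aᵀv = [-344, -141350]ᵀ gives AᵀA·[p, q]ᵀ = Aᵀv.
det = 6·278564 − 656² = 1241048.
p = ((-344)·278564 − 656·(-141350))/1241048 = -387552/155131; q = (6·(-141350) − 656·(-344))/1241048 = -155609/310262.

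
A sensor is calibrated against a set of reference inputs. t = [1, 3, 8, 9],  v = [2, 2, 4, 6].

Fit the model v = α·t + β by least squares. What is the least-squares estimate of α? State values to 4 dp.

α = 0.4581

Compute the Gram sums: Σt·t = 155, Σt = 21, Σ1 = 4.
Right-hand side: Σt·v = 94, Σv = 14.
Determinant 155·4 − 21² = 179.
α = (94·4 − 21·14)/179 = 82/179; β = (155·14 − 21·94)/179 = 196/179.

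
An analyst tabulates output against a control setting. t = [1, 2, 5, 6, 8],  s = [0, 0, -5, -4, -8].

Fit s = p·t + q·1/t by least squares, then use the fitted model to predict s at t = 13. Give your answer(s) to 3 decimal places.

ŝ = -11.923

Forming XᵀX = [[130, 5]; [5, 19201/14400]] and Xᵀs = [-113, -8/3]ᵀ gives XᵀX·[p, q]ᵀ = Xᵀs.
Eliminating q: (19201/14400)·(row 1) − 5·(row 2) gives (213613/1440)·p = (19201/14400)·(-113) − 5·(-8/3) = -1977713/14400, so p = -1977713/2136130.
Then q = ((-8/3) − 5·(-1977713/2136130))/(19201/14400) = 314400/213613.
At t = 13: ŝ = (-1977713/2136130)·(13) + (314400/213613)·(1/13) = -331089497/27769690.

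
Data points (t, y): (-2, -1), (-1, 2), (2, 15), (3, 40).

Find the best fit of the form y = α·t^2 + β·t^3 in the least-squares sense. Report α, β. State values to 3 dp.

α = 1.702, β = 0.926

From the data, Σt^2·t^2 = 114, Σt^2·t^3 = 242, Σt^3·t^3 = 858.
And Σt^2·y = 418, Σt^3·y = 1206.
XᵀX·[α, β]ᵀ = Xᵀy becomes [[114, 242]; [242, 858]]·[α, β]ᵀ = [418, 1206]ᵀ.
det = 114·858 − 242² = 39248.
α = (418·858 − 242·1206)/39248 = 759/446; β = (114·1206 − 242·418)/39248 = 4541/4906.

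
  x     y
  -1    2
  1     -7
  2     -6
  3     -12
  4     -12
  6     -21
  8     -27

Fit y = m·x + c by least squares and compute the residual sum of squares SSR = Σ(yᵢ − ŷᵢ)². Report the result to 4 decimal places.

Normal-equation sums: Σx·x = 131, Σx = 23, Σ1 = 7.
For Mᵀy: Σx·y = -447, Σy = -83.
Normal equations: [[131, 23]; [23, 7]]·[m, c]ᵀ = [-447, -83]ᵀ.
Δ = 131·7 − 23² = 388.
m = ((-447)·7 − 23·(-83))/388 = -305/97; c = (131·(-83) − 23·(-447))/388 = -148/97.
Residuals: 37/97, -226/97, 176/97, -101/97, 204/97, -59/97, -31/97; SSR = 1440/97.

SSR = 14.8454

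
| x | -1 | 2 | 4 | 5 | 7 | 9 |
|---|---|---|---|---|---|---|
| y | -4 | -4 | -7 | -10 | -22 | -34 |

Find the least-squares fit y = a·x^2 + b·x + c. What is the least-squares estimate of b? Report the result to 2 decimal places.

Forming MᵀM = [[9860, 1268, 176]; [1268, 176, 26]; [176, 26, 6]] and Mᵀy = [-4214, -542, -81]ᵀ gives MᵀM·[a, b, c]ᵀ = Mᵀy.
Solving the 3×3 system (Gaussian elimination) gives a = -2486/5267, b = 7903/10534, c = -15305/5267.

b = 0.75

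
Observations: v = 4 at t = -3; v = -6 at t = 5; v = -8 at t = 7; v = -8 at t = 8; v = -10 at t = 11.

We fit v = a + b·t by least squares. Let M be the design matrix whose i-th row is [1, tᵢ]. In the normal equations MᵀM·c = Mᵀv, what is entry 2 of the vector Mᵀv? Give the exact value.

-272

Entry 2 ↔ basis t, so (Mᵀv)_{2} = Σᵢ (t)·vᵢ = (-3)·(4) + (5)·(-6) + (7)·(-8) + (8)·(-8) + (11)·(-10) = -272.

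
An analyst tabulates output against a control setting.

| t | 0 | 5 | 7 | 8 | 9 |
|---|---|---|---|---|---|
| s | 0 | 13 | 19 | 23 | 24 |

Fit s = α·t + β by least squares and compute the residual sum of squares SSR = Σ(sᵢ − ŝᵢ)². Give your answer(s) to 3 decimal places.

SSR = 2.075

AᵀA·[α, β]ᵀ = Aᵀs reads: 219·α + 29·β = 598;  29·α + 5·β = 79.
Δ = 219·5 − 29² = 254.
α = (598·5 − 29·79)/254 = 699/254; β = (219·79 − 29·598)/254 = -41/254.
Residuals: 41/254, -76/127, -13/127, 291/254, -77/127; SSR = 527/254.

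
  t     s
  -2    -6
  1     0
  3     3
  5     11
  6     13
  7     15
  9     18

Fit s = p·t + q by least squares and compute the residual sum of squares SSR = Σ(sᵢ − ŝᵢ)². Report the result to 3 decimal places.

SSR = 8.756

The normal equations are: 205·p + 29·q = 421;  29·p + 7·q = 54.
(Σt·t = 205, Σt = 29, Σ1 = 7, Σt·s = 421, Σs = 54.)
det = 205·7 − 29² = 594.
p = (421·7 − 29·54)/594 = 1381/594; q = (205·54 − 29·421)/594 = -1139/594.
Residuals: 337/594, -11/27, -611/297, 128/99, 575/594, 191/297, -299/297; SSR = 5201/594.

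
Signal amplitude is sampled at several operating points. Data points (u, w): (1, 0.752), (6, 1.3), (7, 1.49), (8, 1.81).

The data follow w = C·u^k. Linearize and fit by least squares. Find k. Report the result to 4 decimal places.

k = 0.3740

Linearized form: ln w = k·ln u + ln C. From the 4 transformed points,
Over the data: Σln u = 5.8171, Σ(ln u)² = 11.3210, Σln w = 0.9694, Σln u·ln w = 2.4799.
Normal system: [[11.3210, 5.8171]; [5.8171, 4]]·[k, ln C]ᵀ = [2.4799, 0.9694]ᵀ.
Δ = 11.3210·4 − (5.8171)² = 11.4454; k = (2.4799·4 − 5.8171·0.9694)/11.4454 = 0.37396, ln C = (11.3210·0.9694 − 5.8171·2.4799)/11.4454 = -0.30147.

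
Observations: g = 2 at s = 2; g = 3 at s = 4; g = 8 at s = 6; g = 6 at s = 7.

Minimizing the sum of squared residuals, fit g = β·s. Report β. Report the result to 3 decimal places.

Normal-equation sums: Σs·s = 105.
Moment sums: Σs·g = 106.
β = 106/105 = 1.00952.

β = 1.010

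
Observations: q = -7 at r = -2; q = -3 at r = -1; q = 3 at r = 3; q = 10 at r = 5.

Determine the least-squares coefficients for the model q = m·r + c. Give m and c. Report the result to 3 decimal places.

m = 2.206, c = -2.008

Compute the Gram sums: Σr·r = 39, Σr = 5, Σ1 = 4.
And Σr·q = 76, Σq = 3.
Normal equations: [[39, 5]; [5, 4]]·[m, c]ᵀ = [76, 3]ᵀ.
Eliminating c: 4·(row 1) − 5·(row 2) gives 131·m = 4·76 − 5·3 = 289, so m = 289/131.
Then c = (3 − 5·(289/131))/4 = -263/131.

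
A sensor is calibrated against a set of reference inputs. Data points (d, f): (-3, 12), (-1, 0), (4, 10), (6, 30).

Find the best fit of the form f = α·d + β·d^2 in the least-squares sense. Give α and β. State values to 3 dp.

Forming MᵀM = [[62, 252]; [252, 1634]] and Mᵀf = [184, 1348]ᵀ gives MᵀM·[α, β]ᵀ = Mᵀf.
Determinant 62·1634 − 252² = 37804.
α = (184·1634 − 252·1348)/37804 = -9760/9451; β = (62·1348 − 252·184)/37804 = 9302/9451.

α = -1.033, β = 0.984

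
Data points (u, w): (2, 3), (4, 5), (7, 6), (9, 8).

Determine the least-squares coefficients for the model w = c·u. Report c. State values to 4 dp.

c = 0.9333

Setting ∂/∂c … = 0 gives: 150·c = 140.
Hence c = 140 / 150 ≈ 0.933333.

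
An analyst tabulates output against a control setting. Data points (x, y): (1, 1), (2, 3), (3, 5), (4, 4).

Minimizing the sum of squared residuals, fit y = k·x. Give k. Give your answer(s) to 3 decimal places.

k = 1.267

Entries of MᵀM: Σx·x = 30.
Right-hand side: Σx·y = 38.
Normal equations: [[30]]·[k]ᵀ = [38]ᵀ.
Hence k = 38 / 30 ≈ 1.26667.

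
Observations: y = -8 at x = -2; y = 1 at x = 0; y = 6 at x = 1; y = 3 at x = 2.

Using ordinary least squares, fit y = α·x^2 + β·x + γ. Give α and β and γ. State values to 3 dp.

α = -1.159, β = 2.977, γ = 2.364

Forming MᵀM = [[33, 1, 9]; [1, 9, 1]; [9, 1, 4]] and Mᵀy = [-14, 28, 2]ᵀ gives MᵀM·[α, β, γ]ᵀ = Mᵀy.
Inverting the 3×3 Gram matrix, [α, β, γ]ᵀ = [-51/44, 131/44, 26/11]ᵀ.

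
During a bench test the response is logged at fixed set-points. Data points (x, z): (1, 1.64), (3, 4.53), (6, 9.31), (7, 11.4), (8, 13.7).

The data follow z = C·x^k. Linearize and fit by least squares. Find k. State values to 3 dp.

k = 1.009

With ln zᵢ as the transformed response and ln xᵢ as the regressor:
Sums: Σln x = 6.9157, Σ(ln x)² = 12.5280, Σln z = 9.2875, Σln x·ln z = 15.8356.
Normal system: [[12.5280, 6.9157]; [6.9157, 5]]·[k, ln C]ᵀ = [15.8356, 9.2875]ᵀ.
Solving (det = 14.8127): k = 1.00913, ln C = 0.46172.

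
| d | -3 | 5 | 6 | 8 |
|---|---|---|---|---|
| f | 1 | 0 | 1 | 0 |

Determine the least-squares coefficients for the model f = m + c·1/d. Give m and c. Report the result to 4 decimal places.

The normal equations are: 4·m + (19/120)·c = 2;  (19/120)·m + (2801/14400)·c = -1/6.
(Σ1 = 4, Σ1/d = 19/120, Σ1/d·1/d = 2801/14400, Σf = 2, Σ1/d·f = -1/6.)
Eliminating c: (2801/14400)·(row 1) − (19/120)·(row 2) gives (10843/14400)·m = (2801/14400)·2 − (19/120)·(-1/6) = 997/2400, so m = 5982/10843.
Then c = ((-1/6) − (19/120)·(5982/10843))/(2801/14400) = -14160/10843.

m = 0.5517, c = -1.3059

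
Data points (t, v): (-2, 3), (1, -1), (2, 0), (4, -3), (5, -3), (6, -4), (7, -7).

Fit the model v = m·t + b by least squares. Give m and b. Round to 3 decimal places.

m = -0.971, b = 1.048

Compute the Gram sums: Σt·t = 135, Σt = 23, Σ1 = 7.
For Mᵀv: Σt·v = -107, Σv = -15.
So MᵀM·[m, b]ᵀ = Mᵀv: [[135, 23]; [23, 7]]·[m, b]ᵀ = [-107, -15]ᵀ.
det = 135·7 − 23² = 416.
m = ((-107)·7 − 23·(-15))/416 = -101/104; b = (135·(-15) − 23·(-107))/416 = 109/104.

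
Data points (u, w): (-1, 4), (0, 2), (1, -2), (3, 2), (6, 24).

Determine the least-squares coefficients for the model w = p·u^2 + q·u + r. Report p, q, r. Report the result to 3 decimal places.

p = 1.135, q = -2.916, r = 0.578

With design matrix X, XᵀX = [[1379, 243, 47]; [243, 47, 9]; [47, 9, 5]] and Xᵀw = [884, 144, 30]ᵀ.
Row-reducing yields p = 487/429, q = -417/143, r = 248/429.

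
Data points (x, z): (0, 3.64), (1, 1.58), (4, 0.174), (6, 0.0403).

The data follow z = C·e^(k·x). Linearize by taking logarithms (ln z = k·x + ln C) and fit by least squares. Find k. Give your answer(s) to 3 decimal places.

With ln zᵢ as the transformed response and xᵢ as the regressor:
Over the data: Σx = 11.0000, Σ(x)² = 53.0000, Σln z = -3.2107, Σx·ln z = -25.8058.
Normal system: [[53.0000, 11.0000]; [11.0000, 4]]·[k, ln C]ᵀ = [-25.8058, -3.2107]ᵀ.
Solving (det = 91.0000): k = -0.74621, ln C = 1.24942.

k = -0.746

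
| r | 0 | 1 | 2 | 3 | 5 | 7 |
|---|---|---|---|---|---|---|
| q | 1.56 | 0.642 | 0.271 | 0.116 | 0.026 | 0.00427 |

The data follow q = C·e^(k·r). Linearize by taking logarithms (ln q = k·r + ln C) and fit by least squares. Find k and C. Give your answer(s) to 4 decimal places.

k = -0.8314, C = 1.4919

Taking logs, ln q = k·r + ln C, so regress ln q on r.
Over the data: Σr = 18.0000, Σ(r)² = 88.0000, Σln q = -12.5641, Σr·ln q = -65.9582.
Normal system: [[88.0000, 18.0000]; [18.0000, 6]]·[k, ln C]ᵀ = [-65.9582, -12.5641]ᵀ.
Solving (det = 204.0000): k = -0.83135, ln C = 0.40004, so C = exp(0.40004) = 1.49189.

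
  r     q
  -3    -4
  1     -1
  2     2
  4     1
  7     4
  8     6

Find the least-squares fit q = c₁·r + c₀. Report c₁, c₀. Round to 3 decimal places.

From the data, Σr·r = 143, Σr = 19, Σ1 = 6.
And Σr·q = 95, Σq = 8.
XᵀX·[c₁, c₀]ᵀ = Xᵀq becomes [[143, 19]; [19, 6]]·[c₁, c₀]ᵀ = [95, 8]ᵀ.
Δ = 143·6 − 19² = 497.
c₁ = (95·6 − 19·8)/497 = 418/497; c₀ = (143·8 − 19·95)/497 = -661/497.

c₁ = 0.841, c₀ = -1.330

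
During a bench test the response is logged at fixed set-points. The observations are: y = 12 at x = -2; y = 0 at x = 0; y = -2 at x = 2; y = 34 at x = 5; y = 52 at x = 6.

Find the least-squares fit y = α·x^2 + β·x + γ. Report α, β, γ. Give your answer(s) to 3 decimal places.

α = 2.041, β = -3.200, γ = -1.926

The normal system MᵀM·[α, β, γ]ᵀ = Mᵀy is [[1953, 341, 69]; [341, 69, 11]; [69, 11, 5]]·[α, β, γ]ᵀ = [2762, 454, 96]ᵀ.
Inverting the 3×3 Gram matrix, [α, β, γ]ᵀ = [23061/11299, -36155/11299, -21760/11299]ᵀ.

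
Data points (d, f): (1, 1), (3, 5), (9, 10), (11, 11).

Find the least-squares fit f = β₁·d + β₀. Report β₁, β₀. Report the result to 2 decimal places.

β₁ = 0.96, β₀ = 1.01

Setting ∂/∂β₁ … = 0 gives: 212·β₁ + 24·β₀ = 227;  24·β₁ + 4·β₀ = 27.
(Σd·d = 212, Σd = 24, Σ1 = 4, Σd·f = 227, Σf = 27.)
Eliminating β₀: 4·(row 1) − 24·(row 2) gives 272·β₁ = 4·227 − 24·27 = 260, so β₁ = 65/68.
Then β₀ = (27 − 24·(65/68))/4 = 69/68.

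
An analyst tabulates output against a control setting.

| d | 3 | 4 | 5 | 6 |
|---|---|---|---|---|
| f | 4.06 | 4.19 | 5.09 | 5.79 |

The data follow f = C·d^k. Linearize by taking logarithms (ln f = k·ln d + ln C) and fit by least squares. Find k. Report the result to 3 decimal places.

Let Y = ln f. Fitting Y = k·ln d + ln C by least squares:
AᵀA = [[8.9295, 5.8861]; [5.8861, 4]], rhs = [9.2911, 6.2173]ᵀ  (here Σln d = 5.8861, Σ(ln d)² = 8.9295, Σln f = 6.2173, Σln d·ln f = 9.2911).
Δ = 8.9295·4 − (5.8861)² = 1.0716; k = (9.2911·4 − 5.8861·6.2173)/1.0716 = 0.53065, ln C = (8.9295·6.2173 − 5.8861·9.2911)/1.0716 = 0.77345.

k = 0.531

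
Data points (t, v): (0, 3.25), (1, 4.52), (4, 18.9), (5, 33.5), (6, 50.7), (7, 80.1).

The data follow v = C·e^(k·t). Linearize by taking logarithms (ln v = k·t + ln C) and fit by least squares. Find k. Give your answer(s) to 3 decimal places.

With ln vᵢ as the transformed response and tᵢ as the regressor:
Σt = 23.0000, Σ(t)² = 127.0000, Σln v = 17.4471, Σt·ln v = 85.0614.
Equations: 127.0000·k + 23.0000·ln C = 85.0614;  23.0000·k + 6·ln C = 17.4471.
Solving (det = 233.0000): k = 0.46818, ln C = 1.11316.

k = 0.468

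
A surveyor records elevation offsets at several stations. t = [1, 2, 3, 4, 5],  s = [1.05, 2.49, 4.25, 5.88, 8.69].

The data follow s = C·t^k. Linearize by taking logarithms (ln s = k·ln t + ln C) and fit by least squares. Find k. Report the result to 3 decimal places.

k = 1.291

Let Y = ln s. Fitting Y = k·ln t + ln C by least squares:
Sums: Σln t = 4.7875, Σ(ln t)² = 6.1995, Σln s = 6.3417, Σln t·ln s = 8.1577.
Normal system: [[6.1995, 4.7875]; [4.7875, 5]]·[k, ln C]ᵀ = [8.1577, 6.3417]ᵀ.
Solving (det = 8.0774): k = 1.29097, ln C = 0.03225.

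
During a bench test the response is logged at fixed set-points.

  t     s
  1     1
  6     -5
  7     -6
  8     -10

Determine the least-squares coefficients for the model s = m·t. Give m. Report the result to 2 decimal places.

Setting ∂/∂m … = 0 gives: 150·m = -151.
(Σt·t = 150, Σt·s = -151.)
m = (-151)/150 = -1.00667.

m = -1.01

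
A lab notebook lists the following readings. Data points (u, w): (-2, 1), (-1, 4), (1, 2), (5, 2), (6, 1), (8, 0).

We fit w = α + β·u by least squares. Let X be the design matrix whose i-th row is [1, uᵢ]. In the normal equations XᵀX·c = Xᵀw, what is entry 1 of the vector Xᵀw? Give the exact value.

Entry 1 ↔ basis 1, so (Xᵀw)_{1} = Σᵢ wᵢ = (1)·(1) + (1)·(4) + (1)·(2) + (1)·(2) + (1)·(1) + (1)·(0) = 10.

10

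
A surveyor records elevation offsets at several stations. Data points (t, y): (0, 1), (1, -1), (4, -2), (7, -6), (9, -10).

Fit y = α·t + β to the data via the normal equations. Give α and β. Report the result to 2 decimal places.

Setting ∂/∂α … = 0 gives: 147·α + 21·β = -141;  21·α + 5·β = -18.
(Σt·t = 147, Σt = 21, Σ1 = 5, Σt·y = -141, Σy = -18.)
det = 147·5 − 21² = 294.
α = ((-141)·5 − 21·(-18))/294 = -109/98; β = (147·(-18) − 21·(-141))/294 = 15/14.

α = -1.11, β = 1.07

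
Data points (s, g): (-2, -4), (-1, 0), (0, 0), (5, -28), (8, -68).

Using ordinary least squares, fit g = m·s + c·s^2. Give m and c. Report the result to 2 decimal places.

The normal equations are: 94·m + 628·c = -676;  628·m + 4738·c = -5068.
(Σs·s = 94, Σs·s^2 = 628, Σs^2·s^2 = 4738, Σs·g = -676, Σs^2·g = -5068.)
Determinant 94·4738 − 628² = 50988.
m = ((-676)·4738 − 628·(-5068))/50988 = -1682/4249; c = (94·(-5068) − 628·(-676))/50988 = -4322/4249.

m = -0.40, c = -1.02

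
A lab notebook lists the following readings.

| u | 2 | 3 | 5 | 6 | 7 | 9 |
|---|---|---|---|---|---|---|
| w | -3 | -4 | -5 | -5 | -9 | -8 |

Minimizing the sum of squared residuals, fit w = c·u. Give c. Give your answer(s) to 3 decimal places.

c = -1.020

Setting ∂/∂c … = 0 gives: 204·c = -208.
c = (-208)/204 = -1.01961.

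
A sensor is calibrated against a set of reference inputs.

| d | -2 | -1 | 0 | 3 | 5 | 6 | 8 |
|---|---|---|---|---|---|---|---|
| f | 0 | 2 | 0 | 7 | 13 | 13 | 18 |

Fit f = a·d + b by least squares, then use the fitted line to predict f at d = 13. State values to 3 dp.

f̂ = 26.647

XᵀX·[a, b]ᵀ = Xᵀf reads: 139·a + 19·b = 306;  19·a + 7·b = 53.
(Σd·d = 139, Σd = 19, Σ1 = 7, Σd·f = 306, Σf = 53.)
det = 139·7 − 19² = 612.
a = (306·7 − 19·53)/612 = 1135/612; b = (139·53 − 19·306)/612 = 1553/612.
At d = 13: f̂ = (1135/612)·(13) + (1553/612)·(1) = 453/17.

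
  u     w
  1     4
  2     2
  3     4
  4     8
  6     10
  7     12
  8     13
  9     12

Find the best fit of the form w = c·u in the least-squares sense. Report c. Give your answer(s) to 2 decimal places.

From the data, Σu·u = 260.
Right-hand side: Σu·w = 408.
Normal equations: [[260]]·[c]ᵀ = [408]ᵀ.
c = 408/260 = 1.56923.

c = 1.57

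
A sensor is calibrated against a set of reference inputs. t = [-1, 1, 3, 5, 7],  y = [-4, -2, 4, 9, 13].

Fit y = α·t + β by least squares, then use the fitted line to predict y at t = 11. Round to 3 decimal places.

Sums needed: Σt·t = 85, Σt = 15, Σ1 = 5.
And Σt·y = 150, Σy = 20.
Eliminating β: 5·(row 1) − 15·(row 2) gives 200·α = 5·150 − 15·20 = 450, so α = 9/4.
Then β = (20 − 15·(9/4))/5 = -11/4.
At t = 11: ŷ = (9/4)·(11) + (-11/4)·(1) = 22.

ŷ = 22.000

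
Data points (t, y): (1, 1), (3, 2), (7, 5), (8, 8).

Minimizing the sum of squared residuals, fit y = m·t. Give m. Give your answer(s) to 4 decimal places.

m = 0.8618

Entries of AᵀA: Σt·t = 123.
Right-hand side: Σt·y = 106.
Normal equations: [[123]]·[m]ᵀ = [106]ᵀ.
Hence m = 106 / 123 ≈ 0.861789.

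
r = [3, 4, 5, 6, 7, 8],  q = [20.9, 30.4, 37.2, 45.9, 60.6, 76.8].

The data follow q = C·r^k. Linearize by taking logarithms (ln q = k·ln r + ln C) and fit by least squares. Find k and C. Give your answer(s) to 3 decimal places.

k = 1.282, C = 4.983

Let Y = ln q. Fitting Y = k·ln r + ln C by least squares:
Σln r = 9.9115, Σ(ln r)² = 17.0401, Σln q = 22.3425, Σln r·ln q = 37.7631.
Equations: 17.0401·k + 9.9115·ln C = 37.7631;  9.9115·k + 6·ln C = 22.3425.
Slope k = (n·Σln r·ln q − Σln r·Σln q)/(n·Σ(ln r)² − (Σln r)²) = (6·37.7631 − 9.9115·22.3425)/4.0036 = 1.28194; ln C = (Σln q − k·Σln r)/n = 1.60609, so C = exp(1.60609) = 4.98330.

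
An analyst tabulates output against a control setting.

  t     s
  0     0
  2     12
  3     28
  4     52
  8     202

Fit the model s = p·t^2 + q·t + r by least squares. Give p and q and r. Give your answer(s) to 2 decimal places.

XᵀX·[p, q, r]ᵀ = Xᵀs reads: 4449·p + 611·q + 93·r = 14060;  611·p + 93·q + 17·r = 1932;  93·p + 17·q + 5·r = 294.
Solving the 3×3 system (Gaussian elimination) gives p = 3131/1001, q = 293/1001, r = -34/91.

p = 3.13, q = 0.29, r = -0.37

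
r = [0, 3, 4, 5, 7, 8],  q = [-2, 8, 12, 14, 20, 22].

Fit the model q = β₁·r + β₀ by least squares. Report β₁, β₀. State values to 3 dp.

β₁ = 3.012, β₀ = -1.221

Compute the Gram sums: Σr·r = 163, Σr = 27, Σ1 = 6.
Right-hand side: Σr·q = 458, Σq = 74.
Normal equations: [[163, 27]; [27, 6]]·[β₁, β₀]ᵀ = [458, 74]ᵀ.
det = 163·6 − 27² = 249.
β₁ = (458·6 − 27·74)/249 = 250/83; β₀ = (163·74 − 27·458)/249 = -304/249.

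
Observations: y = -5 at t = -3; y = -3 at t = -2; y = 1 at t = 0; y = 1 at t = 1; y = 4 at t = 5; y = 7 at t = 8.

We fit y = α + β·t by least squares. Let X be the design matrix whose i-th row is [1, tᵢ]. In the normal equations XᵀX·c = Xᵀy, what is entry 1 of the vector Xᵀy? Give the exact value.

5

Entry 1 ↔ basis 1, so (Xᵀy)_{1} = Σᵢ yᵢ = (1)·(-5) + (1)·(-3) + (1)·(1) + (1)·(1) + (1)·(4) + (1)·(7) = 5.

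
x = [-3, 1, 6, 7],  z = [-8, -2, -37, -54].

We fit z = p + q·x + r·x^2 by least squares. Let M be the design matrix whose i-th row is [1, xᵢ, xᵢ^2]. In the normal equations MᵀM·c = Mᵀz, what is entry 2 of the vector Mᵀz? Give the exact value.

Entry 2 ↔ basis x, so (Mᵀz)_{2} = Σᵢ (x)·zᵢ = (-3)·(-8) + (1)·(-2) + (6)·(-37) + (7)·(-54) = -578.

-578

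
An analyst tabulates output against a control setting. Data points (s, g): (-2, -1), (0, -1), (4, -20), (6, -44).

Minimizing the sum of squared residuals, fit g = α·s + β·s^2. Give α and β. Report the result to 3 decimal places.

α = -1.250, β = -1.000

The normal equations are: 56·α + 272·β = -342;  272·α + 1568·β = -1908.
Eliminating β: 1568·(row 1) − 272·(row 2) gives 13824·α = 1568·(-342) − 272·(-1908) = -17280, so α = -5/4.
Then β = ((-1908) − 272·(-5/4))/1568 = -1.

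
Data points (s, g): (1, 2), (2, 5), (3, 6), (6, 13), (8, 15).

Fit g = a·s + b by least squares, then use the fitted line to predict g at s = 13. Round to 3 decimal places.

ĝ = 25.141

Entries of AᵀA: Σs·s = 114, Σs = 20, Σ1 = 5.
Moment sums: Σs·g = 228, Σg = 41.
det = 114·5 − 20² = 170.
a = (228·5 − 20·41)/170 = 32/17; b = (114·41 − 20·228)/170 = 57/85.
At s = 13: ĝ = (32/17)·(13) + (57/85)·(1) = 2137/85.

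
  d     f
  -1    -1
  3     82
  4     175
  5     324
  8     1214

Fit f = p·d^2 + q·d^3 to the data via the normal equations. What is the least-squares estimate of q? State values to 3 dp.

Entries of AᵀA: Σd^2·d^2 = 5059, Σd^2·d^3 = 37159, Σd^3·d^3 = 282595.
Moment sums: Σd^2·f = 89333, Σd^3·f = 675483.
AᵀA·[p, q]ᵀ = Aᵀf becomes [[5059, 37159]; [37159, 282595]]·[p, q]ᵀ = [89333, 675483]ᵀ.
det = 5059·282595 − 37159² = 48856824.
p = (89333·282595 − 37159·675483)/48856824 = 72393169/24428412; q = (5059·675483 − 37159·89333)/48856824 = 48871775/24428412.

q = 2.001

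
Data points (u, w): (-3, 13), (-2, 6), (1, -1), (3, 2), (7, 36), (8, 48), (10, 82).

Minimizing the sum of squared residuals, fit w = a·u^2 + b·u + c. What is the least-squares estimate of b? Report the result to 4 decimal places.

b = -1.7553

Forming XᵀX = [[16676, 1848, 236]; [1848, 236, 24]; [236, 24, 7]] and Xᵀw = [13194, 1410, 186]ᵀ gives XᵀX·[a, b, c]ᵀ = Xᵀw.
Inverting the 3×3 Gram matrix, [a, b, c]ᵀ = [229155/228442, -400983/228442, -140484/114221]ᵀ.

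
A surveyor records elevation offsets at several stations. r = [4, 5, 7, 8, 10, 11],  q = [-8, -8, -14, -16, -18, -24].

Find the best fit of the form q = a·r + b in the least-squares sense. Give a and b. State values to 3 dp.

a = -2.187, b = 1.733

Forming AᵀA = [[375, 45]; [45, 6]] and Aᵀq = [-742, -88]ᵀ gives AᵀA·[a, b]ᵀ = Aᵀq.
Eliminating b: 6·(row 1) − 45·(row 2) gives 225·a = 6·(-742) − 45·(-88) = -492, so a = -164/75.
Then b = ((-88) − 45·(-164/75))/6 = 26/15.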